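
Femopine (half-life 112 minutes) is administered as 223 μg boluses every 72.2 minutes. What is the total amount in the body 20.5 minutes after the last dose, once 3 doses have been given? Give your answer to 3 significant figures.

402 μg

The 3 doses were given 164.9, 92.7, 20.5 minutes ago.
Total = 223·(1/2)^(164.9/112) + 223·(1/2)^(92.7/112) + 223·(1/2)^(20.5/112)
      = 80.37 + 125.65 + 196.43 ≈ 402.44 μg.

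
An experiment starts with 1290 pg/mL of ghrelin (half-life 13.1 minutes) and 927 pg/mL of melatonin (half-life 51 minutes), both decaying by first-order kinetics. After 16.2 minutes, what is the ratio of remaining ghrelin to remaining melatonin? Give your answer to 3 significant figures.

ghrelin: 1290 × (1/2)^(16.2/13.1) = 1290 × (1/2)^1.2366 ≈ 547.42 pg/mL.
melatonin: 927 × (1/2)^(16.2/51) = 927 × (1/2)^0.31765 ≈ 743.8 pg/mL.
Ratio ≈ 547.42 / 743.8 ≈ 0.73598.

0.736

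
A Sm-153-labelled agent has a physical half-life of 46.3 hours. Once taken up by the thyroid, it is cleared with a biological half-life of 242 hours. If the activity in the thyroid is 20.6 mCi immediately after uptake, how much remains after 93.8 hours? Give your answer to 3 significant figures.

1/t_eff = 1/t_phys + 1/t_biol = 1/46.3 + 1/242 = 0.025731 per hour.
t_eff = 46.3 × 242 / (46.3 + 242) ≈ 38.864 hours.
Remaining = 20.6 × (1/2)^(93.8/38.864) = 20.6 × (1/2)^2.4135 ≈ 3.8666 mCi.

3.87 mCi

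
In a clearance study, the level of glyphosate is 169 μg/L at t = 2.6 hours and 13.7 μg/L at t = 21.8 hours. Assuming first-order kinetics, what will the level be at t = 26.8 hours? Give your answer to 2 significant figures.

Over Δt = 21.8 − 2.6 = 19.2 hours, the level fell by a factor of 169/13.7 ≈ 12.336.
n = log₂(12.336) ≈ 3.6248 half-lives, so t½ = 19.2/3.6248 ≈ 5.2969 hours.
From t = 21.8 to t = 26.8: 13.7 × (1/2)^((26.8−21.8)/5.2969) ≈ 7.1214 μg/L.

7.1 μg/L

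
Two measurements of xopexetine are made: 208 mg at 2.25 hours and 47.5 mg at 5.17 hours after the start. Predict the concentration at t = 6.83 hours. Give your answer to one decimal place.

20.5 mg

Over Δt = 5.17 − 2.25 = 2.92 hours, the level fell by a factor of 208/47.5 ≈ 4.3789.
n = log₂(4.3789) ≈ 2.1306 half-lives, so t½ = 2.92/2.1306 ≈ 1.3705 hours.
From t = 5.17 to t = 6.83: 47.5 × (1/2)^((6.83−5.17)/1.3705) ≈ 20.515 mg.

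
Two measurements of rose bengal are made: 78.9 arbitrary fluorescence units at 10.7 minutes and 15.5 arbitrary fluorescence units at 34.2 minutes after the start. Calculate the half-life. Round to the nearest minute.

Over Δt = 34.2 − 10.7 = 23.5 minutes, the level fell by a factor of 78.9/15.5 ≈ 5.0903.
n = log₂(5.0903) ≈ 2.3478 half-lives, so t½ = 23.5/2.3478 ≈ 10.01 minutes.

10 minutes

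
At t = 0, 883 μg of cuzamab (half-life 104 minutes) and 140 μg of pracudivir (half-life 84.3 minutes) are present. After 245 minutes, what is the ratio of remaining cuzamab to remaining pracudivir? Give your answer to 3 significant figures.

9.24

cuzamab: 883 × (1/2)^(245/104) = 883 × (1/2)^2.3558 ≈ 172.51 μg.
pracudivir: 140 × (1/2)^(245/84.3) = 140 × (1/2)^2.9063 ≈ 18.674 μg.
Ratio ≈ 172.51 / 18.674 ≈ 9.2375.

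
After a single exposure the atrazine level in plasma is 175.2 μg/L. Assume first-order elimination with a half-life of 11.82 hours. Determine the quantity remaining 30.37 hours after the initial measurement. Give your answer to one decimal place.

29.5 μg/L

Number of half-lives: n = 30.37/11.82 ≈ 2.5694.
Remaining = 175.2 × (1/2)^2.5694 = 175.2 × 0.16848 ≈ 29.517 μg/L.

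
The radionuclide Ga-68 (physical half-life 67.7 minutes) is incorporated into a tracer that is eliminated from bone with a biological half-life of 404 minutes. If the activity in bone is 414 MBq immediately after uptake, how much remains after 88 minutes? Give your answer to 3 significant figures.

145 MBq

1/t_eff = 1/t_phys + 1/t_biol = 1/67.7 + 1/404 = 0.017246 per minute.
t_eff = 67.7 × 404 / (67.7 + 404) ≈ 57.983 minutes.
Remaining = 414 × (1/2)^(88/57.983) = 414 × (1/2)^1.5177 ≈ 144.59 MBq.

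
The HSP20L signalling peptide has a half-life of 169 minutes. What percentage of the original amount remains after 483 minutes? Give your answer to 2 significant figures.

14%

n = 483/169 ≈ 2.858 half-lives.
Fraction remaining = (1/2)^2.858 ≈ 0.13793, i.e. 13.793%.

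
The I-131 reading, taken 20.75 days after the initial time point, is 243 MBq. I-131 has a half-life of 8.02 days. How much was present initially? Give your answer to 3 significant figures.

1460 MBq

Number of half-lives elapsed: n = 20.75/8.02 ≈ 2.5873.
A₀ = A × 2^n = 243 × 2^2.5873 = 243 × 6.0097 ≈ 1460.3 MBq.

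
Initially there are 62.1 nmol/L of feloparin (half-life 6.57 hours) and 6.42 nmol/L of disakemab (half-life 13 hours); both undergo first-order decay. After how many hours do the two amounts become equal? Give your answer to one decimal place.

43.5 hours

Set 62.1·(1/2)^(t/6.57) = 6.42·(1/2)^(t/13).
Taking log₂: log₂(62.1/6.42) = t·(1/6.57 − 1/13).
log₂(9.6729) = 3.2739; 1/6.57 − 1/13 = 0.075284.
t = 3.2739 / 0.075284 ≈ 43.488 hours.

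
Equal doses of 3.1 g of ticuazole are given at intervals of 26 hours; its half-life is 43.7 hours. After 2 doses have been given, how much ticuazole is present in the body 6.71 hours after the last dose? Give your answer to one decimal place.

4.6 g

The 2 doses were given 32.71, 6.71 hours ago.
Total = 3.1·(1/2)^(32.71/43.7) + 3.1·(1/2)^(6.71/43.7)
      = 1.8452 + 2.787 ≈ 4.6322 g.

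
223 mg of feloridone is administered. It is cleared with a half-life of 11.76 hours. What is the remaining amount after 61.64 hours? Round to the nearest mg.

Number of half-lives: n = 61.64/11.76 ≈ 5.2415.
Remaining = 223 × (1/2)^5.2415 = 223 × 0.026433 ≈ 5.8946 mg.

6 mg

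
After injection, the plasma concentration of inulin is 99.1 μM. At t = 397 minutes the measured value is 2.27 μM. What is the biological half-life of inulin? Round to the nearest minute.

73 minutes

A/A₀ = 2.27/99.1 ≈ 0.022906.
n = log₂(43.656) ≈ 5.4481 half-lives elapsed in 397 minutes.
t½ = 397/5.4481 ≈ 72.869 minutes.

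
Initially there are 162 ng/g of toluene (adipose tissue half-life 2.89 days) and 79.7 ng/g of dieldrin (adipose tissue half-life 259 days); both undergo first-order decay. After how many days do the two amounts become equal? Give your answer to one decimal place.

3.0 days

Set 162·(1/2)^(t/2.89) = 79.7·(1/2)^(t/259).
Taking log₂: log₂(162/79.7) = t·(1/2.89 − 1/259).
log₂(2.0326) = 1.0233; 1/2.89 − 1/259 = 0.34216.
t = 1.0233 / 0.34216 ≈ 2.9908 days.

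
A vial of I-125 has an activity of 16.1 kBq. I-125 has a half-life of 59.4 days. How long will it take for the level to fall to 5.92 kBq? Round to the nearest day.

Fraction remaining = 5.92/16.1 ≈ 0.3677.
n = log₂(16.1/5.92) = ln(2.7196)/ln 2 ≈ 1.4434 half-lives.
t = n × t½ = 1.4434 × 59.4 ≈ 85.737 days.

86 days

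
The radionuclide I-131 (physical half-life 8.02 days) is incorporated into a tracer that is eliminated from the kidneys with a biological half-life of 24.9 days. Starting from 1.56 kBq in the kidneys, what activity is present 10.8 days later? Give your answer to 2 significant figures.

0.45 kBq

1/t_eff = 1/t_phys + 1/t_biol = 1/8.02 + 1/24.9 = 0.16485 per day.
t_eff = 8.02 × 24.9 / (8.02 + 24.9) ≈ 6.0662 days.
Remaining = 1.56 × (1/2)^(10.8/6.0662) = 1.56 × (1/2)^1.7804 ≈ 0.45413 kBq.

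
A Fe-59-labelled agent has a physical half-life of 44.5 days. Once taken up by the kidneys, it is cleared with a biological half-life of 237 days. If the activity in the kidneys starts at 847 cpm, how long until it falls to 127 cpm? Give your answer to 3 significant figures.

103 days

1/t_eff = 1/t_phys + 1/t_biol = 1/44.5 + 1/237 = 0.026691 per day.
t_eff = 44.5 × 237 / (44.5 + 237) ≈ 37.465 days.
n = log₂(847/127) ≈ 2.7375; t = 2.7375 × 37.465 ≈ 102.56 days.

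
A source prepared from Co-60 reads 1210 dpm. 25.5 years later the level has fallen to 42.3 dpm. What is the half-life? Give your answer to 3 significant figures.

5.27 years

A/A₀ = 42.3/1210 ≈ 0.034959.
n = log₂(28.605) ≈ 4.8382 half-lives elapsed in 25.5 years.
t½ = 25.5/4.8382 ≈ 5.2705 years.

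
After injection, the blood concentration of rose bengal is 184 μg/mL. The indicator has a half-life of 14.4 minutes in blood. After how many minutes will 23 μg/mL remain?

43.2 minutes

23/184 = 1/8, so 3 half-lives have elapsed.
t = 3 × 14.4 = 43.2 minutes.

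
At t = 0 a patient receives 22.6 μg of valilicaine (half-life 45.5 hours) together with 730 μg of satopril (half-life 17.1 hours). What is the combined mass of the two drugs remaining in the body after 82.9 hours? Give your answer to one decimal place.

31.7 μg

valilicaine: 22.6 × (1/2)^(82.9/45.5) = 22.6 × (1/2)^1.822 ≈ 6.392 μg.
satopril: 730 × (1/2)^(82.9/17.1) = 730 × (1/2)^4.848 ≈ 25.348 μg.
Total = 6.392 + 25.348 ≈ 31.74 μg.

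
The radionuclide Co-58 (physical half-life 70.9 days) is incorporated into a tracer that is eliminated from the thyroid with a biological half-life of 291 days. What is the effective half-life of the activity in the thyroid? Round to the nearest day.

1/t_eff = 1/t_phys + 1/t_biol = 1/70.9 + 1/291 = 0.017541 per day.
t_eff = 70.9 × 291 / (70.9 + 291) ≈ 57.01 days.

57 days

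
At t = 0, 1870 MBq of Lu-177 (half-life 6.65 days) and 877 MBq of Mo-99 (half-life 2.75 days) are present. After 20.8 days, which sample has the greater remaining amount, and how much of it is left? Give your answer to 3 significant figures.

Lu-177, 214 MBq

Lu-177: 1870 × (1/2)^3.1278 ≈ 213.93 MBq.
Mo-99: 877 × (1/2)^7.5636 ≈ 4.6357 MBq.
Lu-177 has more remaining, at ≈ 213.93 MBq.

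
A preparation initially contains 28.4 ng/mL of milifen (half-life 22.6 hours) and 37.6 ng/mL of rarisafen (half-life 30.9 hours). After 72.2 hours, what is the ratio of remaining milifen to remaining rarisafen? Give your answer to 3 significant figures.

milifen: 28.4 × (1/2)^(72.2/22.6) = 28.4 × (1/2)^3.1947 ≈ 3.1018 ng/mL.
rarisafen: 37.6 × (1/2)^(72.2/30.9) = 37.6 × (1/2)^2.3366 ≈ 7.4441 ng/mL.
Ratio ≈ 3.1018 / 7.4441 ≈ 0.41669.

0.417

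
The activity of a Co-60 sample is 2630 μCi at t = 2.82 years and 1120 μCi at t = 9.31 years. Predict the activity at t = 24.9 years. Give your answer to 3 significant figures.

144 μCi

Over Δt = 9.31 − 2.82 = 6.49 years, the level fell by a factor of 2630/1120 ≈ 2.3482.
n = log₂(2.3482) ≈ 1.2316 half-lives, so t½ = 6.49/1.2316 ≈ 5.2697 years.
From t = 9.31 to t = 24.9: 1120 × (1/2)^((24.9−9.31)/5.2697) ≈ 144.09 μCi.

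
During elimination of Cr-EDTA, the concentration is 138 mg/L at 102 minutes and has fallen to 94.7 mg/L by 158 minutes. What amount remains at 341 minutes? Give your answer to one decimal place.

27.7 mg/L

Over Δt = 158 − 102 = 56 minutes, the level fell by a factor of 138/94.7 ≈ 1.4572.
n = log₂(1.4572) ≈ 0.54323 half-lives, so t½ = 56/0.54323 ≈ 103.09 minutes.
From t = 158 to t = 341: 94.7 × (1/2)^((341−158)/103.09) ≈ 27.667 mg/L.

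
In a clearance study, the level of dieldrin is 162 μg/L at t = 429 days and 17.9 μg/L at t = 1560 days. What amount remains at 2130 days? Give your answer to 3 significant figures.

5.90 μg/L

Over Δt = 1560 − 429 = 1131 days, the level fell by a factor of 162/17.9 ≈ 9.0503.
n = log₂(9.0503) ≈ 3.178 half-lives, so t½ = 1131/3.178 ≈ 355.89 days.
From t = 1560 to t = 2130: 17.9 × (1/2)^((2130−1560)/355.89) ≈ 5.8981 μg/L.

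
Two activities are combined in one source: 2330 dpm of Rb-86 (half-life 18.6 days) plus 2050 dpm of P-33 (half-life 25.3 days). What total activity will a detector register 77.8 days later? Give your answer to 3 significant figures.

372 dpm

Rb-86: 2330 × (1/2)^(77.8/18.6) = 2330 × (1/2)^4.1828 ≈ 128.29 dpm.
P-33: 2050 × (1/2)^(77.8/25.3) = 2050 × (1/2)^3.0751 ≈ 243.25 dpm.
Total = 128.29 + 243.25 ≈ 371.55 dpm.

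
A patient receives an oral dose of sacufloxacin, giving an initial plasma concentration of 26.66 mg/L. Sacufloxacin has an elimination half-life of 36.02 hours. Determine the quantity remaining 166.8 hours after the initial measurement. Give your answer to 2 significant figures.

Number of half-lives: n = 166.8/36.02 ≈ 4.6308.
Remaining = 26.66 × (1/2)^4.6308 = 26.66 × 0.040365 ≈ 1.0761 mg/L.

1.1 mg/L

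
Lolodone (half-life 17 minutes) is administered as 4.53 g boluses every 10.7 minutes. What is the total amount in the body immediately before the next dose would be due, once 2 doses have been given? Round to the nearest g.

5 g

The 2 doses were given 21.4, 10.7 minutes ago.
Total = 4.53·(1/2)^(21.4/17) + 4.53·(1/2)^(10.7/17)
      = 1.893 + 2.9284 ≈ 4.8214 g.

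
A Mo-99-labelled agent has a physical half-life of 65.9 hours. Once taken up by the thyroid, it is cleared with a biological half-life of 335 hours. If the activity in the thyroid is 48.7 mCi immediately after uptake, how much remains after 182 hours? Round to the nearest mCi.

5 mCi

1/t_eff = 1/t_phys + 1/t_biol = 1/65.9 + 1/335 = 0.01816 per hour.
t_eff = 65.9 × 335 / (65.9 + 335) ≈ 55.067 hours.
Remaining = 48.7 × (1/2)^(182/55.067) = 48.7 × (1/2)^3.305 ≈ 4.9273 mCi.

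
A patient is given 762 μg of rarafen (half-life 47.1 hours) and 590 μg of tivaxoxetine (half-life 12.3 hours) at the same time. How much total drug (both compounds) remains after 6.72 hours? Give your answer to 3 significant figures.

rarafen: 762 × (1/2)^(6.72/47.1) = 762 × (1/2)^0.14268 ≈ 690.25 μg.
tivaxoxetine: 590 × (1/2)^(6.72/12.3) = 590 × (1/2)^0.54634 ≈ 404.01 μg.
Total = 690.25 + 404.01 ≈ 1094.3 μg.

1090 μg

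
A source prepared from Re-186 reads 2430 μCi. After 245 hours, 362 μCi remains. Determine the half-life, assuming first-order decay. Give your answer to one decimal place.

A/A₀ = 362/2430 ≈ 0.14897.
n = log₂(6.7127) ≈ 2.7469 half-lives elapsed in 245 hours.
t½ = 245/2.7469 ≈ 89.192 hours.

89.2 hours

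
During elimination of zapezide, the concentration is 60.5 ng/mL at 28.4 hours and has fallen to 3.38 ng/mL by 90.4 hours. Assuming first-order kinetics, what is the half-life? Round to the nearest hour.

15 hours

Over Δt = 90.4 − 28.4 = 62 hours, the level fell by a factor of 60.5/3.38 ≈ 17.899.
n = log₂(17.899) ≈ 4.1618 half-lives, so t½ = 62/4.1618 ≈ 14.897 hours.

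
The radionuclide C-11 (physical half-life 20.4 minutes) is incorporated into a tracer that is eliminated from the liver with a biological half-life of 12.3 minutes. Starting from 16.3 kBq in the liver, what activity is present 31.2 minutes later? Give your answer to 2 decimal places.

0.97 kBq

1/t_eff = 1/t_phys + 1/t_biol = 1/20.4 + 1/12.3 = 0.13032 per minute.
t_eff = 20.4 × 12.3 / (20.4 + 12.3) ≈ 7.6734 minutes.
Remaining = 16.3 × (1/2)^(31.2/7.6734) = 16.3 × (1/2)^4.066 ≈ 0.9732 kBq.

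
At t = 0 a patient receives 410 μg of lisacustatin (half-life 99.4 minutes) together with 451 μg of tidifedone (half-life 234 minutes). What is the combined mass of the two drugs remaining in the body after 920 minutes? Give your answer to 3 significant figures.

30.2 μg

lisacustatin: 410 × (1/2)^(920/99.4) = 410 × (1/2)^9.2555 ≈ 0.6708 μg.
tidifedone: 451 × (1/2)^(920/234) = 451 × (1/2)^3.9316 ≈ 29.556 μg.
Total = 0.6708 + 29.556 ≈ 30.226 μg.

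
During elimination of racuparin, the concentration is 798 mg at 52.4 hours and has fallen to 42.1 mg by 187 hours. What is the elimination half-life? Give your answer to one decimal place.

Over Δt = 187 − 52.4 = 134.6 hours, the level fell by a factor of 798/42.1 ≈ 18.955.
n = log₂(18.955) ≈ 4.2445 half-lives, so t½ = 134.6/4.2445 ≈ 31.712 hours.

31.7 hours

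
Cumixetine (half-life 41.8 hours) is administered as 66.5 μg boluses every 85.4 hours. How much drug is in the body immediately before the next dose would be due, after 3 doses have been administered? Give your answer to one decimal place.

21.0 μg

The 3 doses were given 256.2, 170.8, 85.4 hours ago.
Total = 66.5·(1/2)^(256.2/41.8) + 66.5·(1/2)^(170.8/41.8) + 66.5·(1/2)^(85.4/41.8)
      = 0.95006 + 3.9154 + 16.136 ≈ 21.002 μg.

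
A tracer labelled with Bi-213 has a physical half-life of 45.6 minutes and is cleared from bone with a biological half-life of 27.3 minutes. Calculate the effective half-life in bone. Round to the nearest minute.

1/t_eff = 1/t_phys + 1/t_biol = 1/45.6 + 1/27.3 = 0.05856 per minute.
t_eff = 45.6 × 27.3 / (45.6 + 27.3) ≈ 17.077 minutes.

17 minutes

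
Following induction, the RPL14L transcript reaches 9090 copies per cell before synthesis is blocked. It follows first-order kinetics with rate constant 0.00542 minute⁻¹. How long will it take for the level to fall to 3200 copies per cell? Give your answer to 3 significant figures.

t½ = ln 2 / λ = 0.69315 / 0.00542 ≈ 127.89 minutes.
Fraction remaining = 3200/9090 ≈ 0.35204.
n = log₂(9090/3200) = ln(2.8406)/ln 2 ≈ 1.5062 half-lives.
t = n × t½ = 1.5062 × 127.89 ≈ 192.62 minutes.

193 minutes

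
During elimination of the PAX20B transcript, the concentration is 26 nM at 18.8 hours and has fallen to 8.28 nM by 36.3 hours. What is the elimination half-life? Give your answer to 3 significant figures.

Over Δt = 36.3 − 18.8 = 17.5 hours, the level fell by a factor of 26/8.28 ≈ 3.1401.
n = log₂(3.1401) ≈ 1.6508 half-lives, so t½ = 17.5/1.6508 ≈ 10.601 hours.

10.6 hours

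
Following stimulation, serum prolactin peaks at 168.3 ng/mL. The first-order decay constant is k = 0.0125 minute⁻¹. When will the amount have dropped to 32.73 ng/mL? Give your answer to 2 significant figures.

130 minutes

t½ = ln 2 / k = 0.69315 / 0.0125 ≈ 55.452 minutes.
Fraction remaining = 32.73/168.3 ≈ 0.19447.
n = log₂(168.3/32.73) = ln(5.1421)/ln 2 ≈ 2.3623 half-lives.
t = n × t½ = 2.3623 × 55.452 ≈ 131 minutes.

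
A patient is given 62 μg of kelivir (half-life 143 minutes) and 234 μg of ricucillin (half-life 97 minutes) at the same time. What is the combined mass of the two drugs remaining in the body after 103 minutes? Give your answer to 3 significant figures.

150 μg

kelivir: 62 × (1/2)^(103/143) = 62 × (1/2)^0.72028 ≈ 37.633 μg.
ricucillin: 234 × (1/2)^(103/97) = 234 × (1/2)^1.0619 ≈ 112.09 μg.
Total = 37.633 + 112.09 ≈ 149.72 μg.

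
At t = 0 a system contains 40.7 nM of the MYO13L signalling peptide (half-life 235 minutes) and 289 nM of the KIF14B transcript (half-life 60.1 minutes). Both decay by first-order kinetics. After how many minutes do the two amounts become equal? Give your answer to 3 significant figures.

228 minutes

Set 40.7·(1/2)^(t/235) = 289·(1/2)^(t/60.1).
Taking log₂: log₂(40.7/289) = t·(1/235 − 1/60.1).
log₂(0.14083) = -2.828; 1/235 − 1/60.1 = -0.012384.
t = -2.828 / -0.012384 ≈ 228.36 minutes.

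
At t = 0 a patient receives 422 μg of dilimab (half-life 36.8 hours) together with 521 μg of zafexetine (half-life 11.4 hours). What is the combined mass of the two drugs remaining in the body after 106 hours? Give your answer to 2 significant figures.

58 μg

dilimab: 422 × (1/2)^(106/36.8) = 422 × (1/2)^2.8804 ≈ 57.308 μg.
zafexetine: 521 × (1/2)^(106/11.4) = 521 × (1/2)^9.2982 ≈ 0.82754 μg.
Total = 57.308 + 0.82754 ≈ 58.136 μg.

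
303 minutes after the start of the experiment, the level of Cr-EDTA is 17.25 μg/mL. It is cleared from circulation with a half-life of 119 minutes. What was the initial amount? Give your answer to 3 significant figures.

Number of half-lives elapsed: n = 303/119 ≈ 2.5462.
A₀ = A × 2^n = 17.25 × 2^2.5462 = 17.25 × 5.841 ≈ 100.76 μg/mL.

101 μg/mL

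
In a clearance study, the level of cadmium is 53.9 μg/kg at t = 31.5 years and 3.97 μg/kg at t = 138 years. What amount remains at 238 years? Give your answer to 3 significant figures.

Over Δt = 138 − 31.5 = 106.5 years, the level fell by a factor of 53.9/3.97 ≈ 13.577.
n = log₂(13.577) ≈ 3.7631 half-lives, so t½ = 106.5/3.7631 ≈ 28.301 years.
From t = 138 to t = 238: 3.97 × (1/2)^((238−138)/28.301) ≈ 0.34287 μg/kg.

0.343 μg/kg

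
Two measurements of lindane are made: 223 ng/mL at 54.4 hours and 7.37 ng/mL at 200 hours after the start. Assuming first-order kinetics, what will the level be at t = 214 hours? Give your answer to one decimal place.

Over Δt = 200 − 54.4 = 145.6 hours, the level fell by a factor of 223/7.37 ≈ 30.258.
n = log₂(30.258) ≈ 4.9192 half-lives, so t½ = 145.6/4.9192 ≈ 29.598 hours.
From t = 200 to t = 214: 7.37 × (1/2)^((214−200)/29.598) ≈ 5.3098 ng/mL.

5.3 ng/mL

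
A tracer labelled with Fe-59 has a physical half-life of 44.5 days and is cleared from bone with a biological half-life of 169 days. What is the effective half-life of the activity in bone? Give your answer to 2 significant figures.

1/t_eff = 1/t_phys + 1/t_biol = 1/44.5 + 1/169 = 0.028389 per day.
t_eff = 44.5 × 169 / (44.5 + 169) ≈ 35.225 days.

35 days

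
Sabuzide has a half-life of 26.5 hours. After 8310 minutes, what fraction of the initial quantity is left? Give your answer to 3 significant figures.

0.0267

8310 minutes = 138.5 hours.
n = 138.5/26.5 ≈ 5.2264 half-lives.
Fraction remaining = (1/2)^5.2264 ≈ 0.026711.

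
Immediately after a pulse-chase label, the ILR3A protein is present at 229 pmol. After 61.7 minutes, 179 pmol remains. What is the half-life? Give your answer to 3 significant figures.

A/A₀ = 179/229 ≈ 0.78166.
n = log₂(1.2793) ≈ 0.35539 half-lives elapsed in 61.7 minutes.
t½ = 61.7/0.35539 ≈ 173.61 minutes.

174 minutes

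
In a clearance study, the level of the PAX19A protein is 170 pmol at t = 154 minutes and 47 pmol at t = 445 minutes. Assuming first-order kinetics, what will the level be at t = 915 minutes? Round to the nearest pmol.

Over Δt = 445 − 154 = 291 minutes, the level fell by a factor of 170/47 ≈ 3.617.
n = log₂(3.617) ≈ 1.8548 half-lives, so t½ = 291/1.8548 ≈ 156.89 minutes.
From t = 445 to t = 915: 47 × (1/2)^((915−445)/156.89) ≈ 5.8924 pmol.

6 pmol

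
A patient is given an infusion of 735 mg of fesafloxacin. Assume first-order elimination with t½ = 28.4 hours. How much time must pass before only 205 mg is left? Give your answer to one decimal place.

52.3 hours

Fraction remaining = 205/735 ≈ 0.27891.
n = log₂(735/205) = ln(3.5854)/ln 2 ≈ 1.8421 half-lives.
t = n × t½ = 1.8421 × 28.4 ≈ 52.316 hours.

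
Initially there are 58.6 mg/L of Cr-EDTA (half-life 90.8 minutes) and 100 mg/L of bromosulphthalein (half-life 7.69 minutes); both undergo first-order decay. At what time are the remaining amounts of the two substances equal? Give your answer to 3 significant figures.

Set 58.6·(1/2)^(t/90.8) = 100·(1/2)^(t/7.69).
Taking log₂: log₂(58.6/100) = t·(1/90.8 − 1/7.69).
log₂(0.586) = -0.77103; 1/90.8 − 1/7.69 = -0.11903.
t = -0.77103 / -0.11903 ≈ 6.4778 minutes.

6.48 minutes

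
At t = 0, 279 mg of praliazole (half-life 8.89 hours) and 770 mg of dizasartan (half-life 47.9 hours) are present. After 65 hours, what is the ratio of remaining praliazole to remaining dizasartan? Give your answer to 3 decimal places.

praliazole: 279 × (1/2)^(65/8.89) = 279 × (1/2)^7.3116 ≈ 1.7563 mg.
dizasartan: 770 × (1/2)^(65/47.9) = 770 × (1/2)^1.357 ≈ 300.6 mg.
Ratio ≈ 1.7563 / 300.6 ≈ 0.0058426.

0.006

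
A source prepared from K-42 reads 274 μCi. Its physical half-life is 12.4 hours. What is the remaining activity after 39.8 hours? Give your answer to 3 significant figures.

29.6 μCi

Number of half-lives: n = 39.8/12.4 ≈ 3.2097.
Remaining = 274 × (1/2)^3.2097 = 274 × 0.10809 ≈ 29.617 μCi.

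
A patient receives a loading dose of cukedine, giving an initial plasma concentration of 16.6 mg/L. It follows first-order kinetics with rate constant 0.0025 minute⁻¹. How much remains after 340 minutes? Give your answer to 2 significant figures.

t½ = ln 2 / k = 0.69315 / 0.0025 ≈ 277.26 minutes.
Number of half-lives: n = 340/277.26 ≈ 1.2263.
Remaining = 16.6 × (1/2)^1.2263 = 16.6 × 0.42741 ≈ 7.0951 mg/L.

7.1 mg/L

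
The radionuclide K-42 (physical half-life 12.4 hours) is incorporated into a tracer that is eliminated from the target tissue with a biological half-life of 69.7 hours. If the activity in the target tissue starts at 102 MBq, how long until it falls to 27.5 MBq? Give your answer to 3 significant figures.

1/t_eff = 1/t_phys + 1/t_biol = 1/12.4 + 1/69.7 = 0.094992 per hour.
t_eff = 12.4 × 69.7 / (12.4 + 69.7) ≈ 10.527 hours.
n = log₂(102/27.5) ≈ 1.8911; t = 1.8911 × 10.527 ≈ 19.908 hours.

19.9 hours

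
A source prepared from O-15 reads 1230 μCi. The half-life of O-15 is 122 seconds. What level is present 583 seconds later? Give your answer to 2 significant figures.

Number of half-lives: n = 583/122 ≈ 4.7787.
Remaining = 1230 × (1/2)^4.7787 = 1230 × 0.036431 ≈ 44.81 μCi.

45 μCi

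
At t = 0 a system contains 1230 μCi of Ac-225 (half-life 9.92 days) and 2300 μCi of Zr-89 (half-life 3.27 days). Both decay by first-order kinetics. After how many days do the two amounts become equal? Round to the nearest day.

Set 1230·(1/2)^(t/9.92) = 2300·(1/2)^(t/3.27).
Taking log₂: log₂(1230/2300) = t·(1/9.92 − 1/3.27).
log₂(0.53478) = -0.90298; 1/9.92 − 1/3.27 = -0.205.
t = -0.90298 / -0.205 ≈ 4.4047 days.

4 days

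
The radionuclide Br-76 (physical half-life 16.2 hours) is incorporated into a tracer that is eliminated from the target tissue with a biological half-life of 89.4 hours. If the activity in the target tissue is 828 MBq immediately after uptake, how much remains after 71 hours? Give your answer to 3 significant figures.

1/t_eff = 1/t_phys + 1/t_biol = 1/16.2 + 1/89.4 = 0.072914 per hour.
t_eff = 16.2 × 89.4 / (16.2 + 89.4) ≈ 13.715 hours.
Remaining = 828 × (1/2)^(71/13.715) = 828 × (1/2)^5.1769 ≈ 22.889 MBq.

22.9 MBq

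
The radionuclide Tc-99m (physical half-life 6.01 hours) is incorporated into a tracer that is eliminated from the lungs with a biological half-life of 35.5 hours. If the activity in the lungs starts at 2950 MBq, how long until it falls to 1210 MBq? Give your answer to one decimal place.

1/t_eff = 1/t_phys + 1/t_biol = 1/6.01 + 1/35.5 = 0.19456 per hour.
t_eff = 6.01 × 35.5 / (6.01 + 35.5) ≈ 5.1398 hours.
n = log₂(2950/1210) ≈ 1.2857; t = 1.2857 × 5.1398 ≈ 6.6083 hours.

6.6 hours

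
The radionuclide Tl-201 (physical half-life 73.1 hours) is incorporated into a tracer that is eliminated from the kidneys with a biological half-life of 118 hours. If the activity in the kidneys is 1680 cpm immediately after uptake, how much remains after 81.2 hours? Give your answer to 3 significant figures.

1/t_eff = 1/t_phys + 1/t_biol = 1/73.1 + 1/118 = 0.022154 per hour.
t_eff = 73.1 × 118 / (73.1 + 118) ≈ 45.138 hours.
Remaining = 1680 × (1/2)^(81.2/45.138) = 1680 × (1/2)^1.7989 ≈ 482.81 cpm.

483 cpm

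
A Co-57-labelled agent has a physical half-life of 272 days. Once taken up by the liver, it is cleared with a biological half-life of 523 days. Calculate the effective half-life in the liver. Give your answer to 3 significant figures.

1/t_eff = 1/t_phys + 1/t_biol = 1/272 + 1/523 = 0.0055885 per day.
t_eff = 272 × 523 / (272 + 523) ≈ 178.94 days.

179 days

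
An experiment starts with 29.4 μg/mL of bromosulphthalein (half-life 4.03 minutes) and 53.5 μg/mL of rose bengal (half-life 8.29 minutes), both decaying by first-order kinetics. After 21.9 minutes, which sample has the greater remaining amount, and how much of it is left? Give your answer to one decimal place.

rose bengal, 8.6 μg/mL

bromosulphthalein: 29.4 × (1/2)^5.4342 ≈ 0.67995 μg/mL.
rose bengal: 53.5 × (1/2)^2.6417 ≈ 8.5726 μg/mL.
Rose bengal has more remaining, at ≈ 8.5726 μg/mL.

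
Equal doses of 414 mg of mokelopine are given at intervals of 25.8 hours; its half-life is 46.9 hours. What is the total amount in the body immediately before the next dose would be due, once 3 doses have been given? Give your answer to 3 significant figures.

608 mg

The 3 doses were given 77.4, 51.6, 25.8 hours ago.
Total = 414·(1/2)^(77.4/46.9) + 414·(1/2)^(51.6/46.9) + 414·(1/2)^(25.8/46.9)
      = 131.89 + 193.11 + 282.75 ≈ 607.75 mg.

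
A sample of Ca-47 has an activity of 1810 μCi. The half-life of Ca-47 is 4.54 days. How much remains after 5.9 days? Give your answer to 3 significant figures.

Number of half-lives: n = 5.9/4.54 ≈ 1.2996.
Remaining = 1810 × (1/2)^1.2996 = 1810 × 0.40625 ≈ 735.31 μCi.

735 μCi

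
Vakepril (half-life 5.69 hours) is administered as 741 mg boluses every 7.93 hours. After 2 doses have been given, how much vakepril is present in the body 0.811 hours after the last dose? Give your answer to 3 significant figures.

The 2 doses were given 8.741, 0.811 hours ago.
Total = 741·(1/2)^(8.741/5.69) + 741·(1/2)^(0.811/5.69)
      = 255.49 + 671.29 ≈ 926.78 mg.

927 mg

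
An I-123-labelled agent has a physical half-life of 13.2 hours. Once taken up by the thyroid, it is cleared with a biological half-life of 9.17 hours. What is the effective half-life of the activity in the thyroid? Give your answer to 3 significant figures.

5.41 hours

1/t_eff = 1/t_phys + 1/t_biol = 1/13.2 + 1/9.17 = 0.18481 per hour.
t_eff = 13.2 × 9.17 / (13.2 + 9.17) ≈ 5.411 hours.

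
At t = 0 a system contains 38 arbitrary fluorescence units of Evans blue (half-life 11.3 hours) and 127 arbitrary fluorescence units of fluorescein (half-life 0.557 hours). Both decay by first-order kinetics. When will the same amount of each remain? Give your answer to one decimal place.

Set 38·(1/2)^(t/11.3) = 127·(1/2)^(t/0.557).
Taking log₂: log₂(38/127) = t·(1/11.3 − 1/0.557).
log₂(0.29921) = -1.7408; 1/11.3 − 1/0.557 = -1.7068.
t = -1.7408 / -1.7068 ≈ 1.0199 hours.

1.0 hours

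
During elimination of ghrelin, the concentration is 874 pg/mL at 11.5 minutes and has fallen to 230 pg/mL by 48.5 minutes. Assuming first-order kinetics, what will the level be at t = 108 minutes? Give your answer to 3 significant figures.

26.9 pg/mL

Over Δt = 48.5 − 11.5 = 37 minutes, the level fell by a factor of 874/230 ≈ 3.8.
n = log₂(3.8) ≈ 1.926 half-lives, so t½ = 37/1.926 ≈ 19.211 minutes.
From t = 48.5 to t = 108: 230 × (1/2)^((108−48.5)/19.211) ≈ 26.877 pg/mL.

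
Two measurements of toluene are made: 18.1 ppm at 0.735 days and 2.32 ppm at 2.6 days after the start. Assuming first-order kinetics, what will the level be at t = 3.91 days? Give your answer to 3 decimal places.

Over Δt = 2.6 − 0.735 = 1.865 days, the level fell by a factor of 18.1/2.32 ≈ 7.8017.
n = log₂(7.8017) ≈ 2.9638 half-lives, so t½ = 1.865/2.9638 ≈ 0.62926 days.
From t = 2.6 to t = 3.91: 2.32 × (1/2)^((3.91−2.6)/0.62926) ≈ 0.54803 ppm.

0.548 ppm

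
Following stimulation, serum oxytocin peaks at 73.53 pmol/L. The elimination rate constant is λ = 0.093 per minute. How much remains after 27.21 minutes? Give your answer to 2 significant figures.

t½ = ln 2 / λ = 0.69315 / 0.093 ≈ 7.4532 minutes.
Number of half-lives: n = 27.21/7.4532 ≈ 3.6508.
Remaining = 73.53 × (1/2)^3.6508 = 73.53 × 0.079617 ≈ 5.8542 pmol/L.

5.9 pmol/L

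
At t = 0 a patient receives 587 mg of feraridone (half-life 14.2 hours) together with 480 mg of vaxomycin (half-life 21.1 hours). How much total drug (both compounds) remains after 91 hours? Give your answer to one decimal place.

31.1 mg

feraridone: 587 × (1/2)^(91/14.2) = 587 × (1/2)^6.4085 ≈ 6.9104 mg.
vaxomycin: 480 × (1/2)^(91/21.1) = 480 × (1/2)^4.3128 ≈ 24.152 mg.
Total = 6.9104 + 24.152 ≈ 31.063 mg.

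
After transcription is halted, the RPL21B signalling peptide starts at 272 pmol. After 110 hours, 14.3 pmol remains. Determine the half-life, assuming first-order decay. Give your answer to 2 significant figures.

A/A₀ = 14.3/272 ≈ 0.052574.
n = log₂(19.021) ≈ 4.2495 half-lives elapsed in 110 hours.
t½ = 110/4.2495 ≈ 25.885 hours.

26 hours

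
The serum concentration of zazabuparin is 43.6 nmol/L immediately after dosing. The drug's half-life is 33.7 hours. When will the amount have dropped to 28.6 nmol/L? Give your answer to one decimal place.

20.5 hours

Fraction remaining = 28.6/43.6 ≈ 0.65596.
n = log₂(43.6/28.6) = ln(1.5245)/ln 2 ≈ 0.60831 half-lives.
t = n × t½ = 0.60831 × 33.7 ≈ 20.5 hours.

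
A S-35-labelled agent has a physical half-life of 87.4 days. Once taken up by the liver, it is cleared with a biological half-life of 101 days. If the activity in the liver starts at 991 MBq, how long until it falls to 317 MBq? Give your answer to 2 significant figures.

1/t_eff = 1/t_phys + 1/t_biol = 1/87.4 + 1/101 = 0.021343 per day.
t_eff = 87.4 × 101 / (87.4 + 101) ≈ 46.855 days.
n = log₂(991/317) ≈ 1.6444; t = 1.6444 × 46.855 ≈ 77.048 days.

77 days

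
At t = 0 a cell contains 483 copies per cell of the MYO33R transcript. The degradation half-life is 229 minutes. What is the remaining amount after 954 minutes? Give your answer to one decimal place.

26.9 copies per cell

Number of half-lives: n = 954/229 ≈ 4.1659.
Remaining = 483 × (1/2)^4.1659 = 483 × 0.055709 ≈ 26.908 copies per cell.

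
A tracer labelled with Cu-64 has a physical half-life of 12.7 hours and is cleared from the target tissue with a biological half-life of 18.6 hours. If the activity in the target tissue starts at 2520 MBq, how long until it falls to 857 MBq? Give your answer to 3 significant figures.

1/t_eff = 1/t_phys + 1/t_biol = 1/12.7 + 1/18.6 = 0.1325 per hour.
t_eff = 12.7 × 18.6 / (12.7 + 18.6) ≈ 7.547 hours.
n = log₂(2520/857) ≈ 1.5561; t = 1.5561 × 7.547 ≈ 11.744 hours.

11.7 hours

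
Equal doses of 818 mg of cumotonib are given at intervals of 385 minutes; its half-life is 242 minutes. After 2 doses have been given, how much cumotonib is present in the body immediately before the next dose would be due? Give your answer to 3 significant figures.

The 2 doses were given 770, 385 minutes ago.
Total = 818·(1/2)^(770/242) + 818·(1/2)^(385/242)
      = 90.143 + 271.55 ≈ 361.69 mg.

362 mg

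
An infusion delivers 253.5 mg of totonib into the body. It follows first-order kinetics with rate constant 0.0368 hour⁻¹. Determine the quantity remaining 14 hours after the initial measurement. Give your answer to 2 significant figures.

t½ = ln 2 / λ = 0.69315 / 0.0368 ≈ 18.836 hours.
Number of half-lives: n = 14/18.836 ≈ 0.74328.
Remaining = 253.5 × (1/2)^0.74328 = 253.5 × 0.59738 ≈ 151.44 mg.

150 mg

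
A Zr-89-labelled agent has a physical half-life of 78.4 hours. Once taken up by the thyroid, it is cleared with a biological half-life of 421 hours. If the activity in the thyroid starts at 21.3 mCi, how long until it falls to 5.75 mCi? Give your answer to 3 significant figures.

125 hours

1/t_eff = 1/t_phys + 1/t_biol = 1/78.4 + 1/421 = 0.01513 per hour.
t_eff = 78.4 × 421 / (78.4 + 421) ≈ 66.092 hours.
n = log₂(21.3/5.75) ≈ 1.8892; t = 1.8892 × 66.092 ≈ 124.86 hours.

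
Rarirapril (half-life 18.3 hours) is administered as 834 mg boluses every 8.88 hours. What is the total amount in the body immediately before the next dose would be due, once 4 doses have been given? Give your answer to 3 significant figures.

The 4 doses were given 35.52, 26.64, 17.76, 8.88 hours ago.
Total = 834·(1/2)^(35.52/18.3) + 834·(1/2)^(26.64/18.3) + 834·(1/2)^(17.76/18.3) + 834·(1/2)^(8.88/18.3)
      = 217.21 + 304.05 + 425.62 + 595.79 ≈ 1542.7 mg.

1540 mg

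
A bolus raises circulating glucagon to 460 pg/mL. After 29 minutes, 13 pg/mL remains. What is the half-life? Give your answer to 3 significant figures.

A/A₀ = 13/460 ≈ 0.028261.
n = log₂(35.385) ≈ 5.1451 half-lives elapsed in 29 minutes.
t½ = 29/5.1451 ≈ 5.6365 minutes.

5.64 minutes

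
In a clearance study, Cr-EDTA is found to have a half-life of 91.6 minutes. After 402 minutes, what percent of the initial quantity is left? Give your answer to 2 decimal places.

n = 402/91.6 ≈ 4.3886 half-lives.
Fraction remaining = (1/2)^4.3886 ≈ 0.04774, i.e. 4.774%.

4.77%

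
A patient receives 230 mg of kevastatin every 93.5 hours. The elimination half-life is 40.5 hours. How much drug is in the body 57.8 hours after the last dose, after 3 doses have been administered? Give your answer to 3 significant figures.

The 3 doses were given 244.8, 151.3, 57.8 hours ago.
Total = 230·(1/2)^(244.8/40.5) + 230·(1/2)^(151.3/40.5) + 230·(1/2)^(57.8/40.5)
      = 3.4847 + 17.264 + 85.528 ≈ 106.28 mg.

106 mg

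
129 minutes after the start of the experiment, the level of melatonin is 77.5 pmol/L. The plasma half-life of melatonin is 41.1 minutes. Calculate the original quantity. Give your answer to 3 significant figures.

Number of half-lives elapsed: n = 129/41.1 ≈ 3.1387.
A₀ = A × 2^n = 77.5 × 2^3.1387 = 77.5 × 8.8072 ≈ 682.56 pmol/L.

683 pmol/L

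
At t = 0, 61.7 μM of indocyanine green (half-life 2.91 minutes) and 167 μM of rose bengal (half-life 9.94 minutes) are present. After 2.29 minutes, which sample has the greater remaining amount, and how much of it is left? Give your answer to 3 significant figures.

indocyanine green: 61.7 × (1/2)^0.78694 ≈ 35.76 μM.
rose bengal: 167 × (1/2)^0.23038 ≈ 142.35 μM.
Rose bengal has more remaining, at ≈ 142.35 μM.

rose bengal, 142 μM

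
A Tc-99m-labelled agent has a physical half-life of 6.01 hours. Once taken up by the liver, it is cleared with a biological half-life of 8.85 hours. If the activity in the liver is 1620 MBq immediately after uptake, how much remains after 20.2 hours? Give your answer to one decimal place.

1/t_eff = 1/t_phys + 1/t_biol = 1/6.01 + 1/8.85 = 0.27938 per hour.
t_eff = 6.01 × 8.85 / (6.01 + 8.85) ≈ 3.5793 hours.
Remaining = 1620 × (1/2)^(20.2/3.5793) = 1620 × (1/2)^5.6436 ≈ 32.407 MBq.

32.4 MBq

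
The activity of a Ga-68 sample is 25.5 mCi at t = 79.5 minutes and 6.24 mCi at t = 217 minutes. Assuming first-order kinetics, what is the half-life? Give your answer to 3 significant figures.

Over Δt = 217 − 79.5 = 137.5 minutes, the level fell by a factor of 25.5/6.24 ≈ 4.0865.
n = log₂(4.0865) ≈ 2.0309 half-lives, so t½ = 137.5/2.0309 ≈ 67.705 minutes.

67.7 minutes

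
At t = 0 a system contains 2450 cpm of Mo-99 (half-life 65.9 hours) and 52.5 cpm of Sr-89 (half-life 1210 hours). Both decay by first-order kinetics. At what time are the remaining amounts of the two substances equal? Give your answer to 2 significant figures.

390 hours

Set 2450·(1/2)^(t/65.9) = 52.5·(1/2)^(t/1210).
Taking log₂: log₂(2450/52.5) = t·(1/65.9 − 1/1210).
log₂(46.667) = 5.5443; 1/65.9 − 1/1210 = 0.014348.
t = 5.5443 / 0.014348 ≈ 386.42 hours.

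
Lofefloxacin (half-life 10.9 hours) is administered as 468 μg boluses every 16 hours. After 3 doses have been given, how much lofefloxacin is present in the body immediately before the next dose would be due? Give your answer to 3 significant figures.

The 3 doses were given 48, 32, 16 hours ago.
Total = 468·(1/2)^(48/10.9) + 468·(1/2)^(32/10.9) + 468·(1/2)^(16/10.9)
      = 22.111 + 61.163 + 169.19 ≈ 252.46 μg.

252 μg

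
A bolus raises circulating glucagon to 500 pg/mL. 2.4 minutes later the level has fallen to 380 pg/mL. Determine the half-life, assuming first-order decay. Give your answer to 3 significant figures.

6.06 minutes

A/A₀ = 380/500 ≈ 0.76.
n = log₂(1.3158) ≈ 0.39593 half-lives elapsed in 2.4 minutes.
t½ = 2.4/0.39593 ≈ 6.0617 minutes.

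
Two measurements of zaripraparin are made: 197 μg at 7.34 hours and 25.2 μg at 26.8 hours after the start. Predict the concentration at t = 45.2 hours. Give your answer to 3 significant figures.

Over Δt = 26.8 − 7.34 = 19.46 hours, the level fell by a factor of 197/25.2 ≈ 7.8175.
n = log₂(7.8175) ≈ 2.9667 half-lives, so t½ = 19.46/2.9667 ≈ 6.5595 hours.
From t = 26.8 to t = 45.2: 25.2 × (1/2)^((45.2−26.8)/6.5595) ≈ 3.6056 μg.

3.61 μg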